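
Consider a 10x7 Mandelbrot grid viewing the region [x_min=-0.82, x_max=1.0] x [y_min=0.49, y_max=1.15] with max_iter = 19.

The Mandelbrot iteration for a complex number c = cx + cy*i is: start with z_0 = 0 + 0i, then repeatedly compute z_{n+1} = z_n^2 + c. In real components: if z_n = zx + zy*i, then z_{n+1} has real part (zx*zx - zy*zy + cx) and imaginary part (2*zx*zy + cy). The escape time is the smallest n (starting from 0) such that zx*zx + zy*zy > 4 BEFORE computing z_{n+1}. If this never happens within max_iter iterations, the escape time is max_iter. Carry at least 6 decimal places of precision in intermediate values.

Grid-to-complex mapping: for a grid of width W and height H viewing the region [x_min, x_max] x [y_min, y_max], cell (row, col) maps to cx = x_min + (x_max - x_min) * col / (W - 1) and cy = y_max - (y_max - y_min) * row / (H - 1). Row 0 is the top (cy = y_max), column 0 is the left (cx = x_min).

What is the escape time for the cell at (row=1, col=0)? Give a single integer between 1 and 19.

z_0 = 0 + 0i, c = -0.8200 + 1.0400i
Iter 1: z = -0.8200 + 1.0400i, |z|^2 = 1.7540
Iter 2: z = -1.2292 + -0.6656i, |z|^2 = 1.9540
Iter 3: z = 0.2479 + 2.6763i, |z|^2 = 7.2241
Escaped at iteration 3

Answer: 3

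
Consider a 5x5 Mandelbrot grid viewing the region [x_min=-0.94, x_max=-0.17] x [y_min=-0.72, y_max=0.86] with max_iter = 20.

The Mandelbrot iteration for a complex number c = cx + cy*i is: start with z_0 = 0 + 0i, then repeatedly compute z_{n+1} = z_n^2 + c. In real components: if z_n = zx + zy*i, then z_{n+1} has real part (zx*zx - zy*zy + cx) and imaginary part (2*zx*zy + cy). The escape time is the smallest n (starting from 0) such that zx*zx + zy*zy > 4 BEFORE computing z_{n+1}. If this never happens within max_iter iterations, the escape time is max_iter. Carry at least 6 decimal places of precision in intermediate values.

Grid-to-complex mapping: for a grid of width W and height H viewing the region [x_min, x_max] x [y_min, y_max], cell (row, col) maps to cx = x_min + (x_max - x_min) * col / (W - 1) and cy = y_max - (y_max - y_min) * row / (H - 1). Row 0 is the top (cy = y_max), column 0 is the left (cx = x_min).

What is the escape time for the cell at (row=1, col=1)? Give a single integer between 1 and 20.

z_0 = 0 + 0i, c = -0.7475 + 0.4650i
Iter 1: z = -0.7475 + 0.4650i, |z|^2 = 0.7750
Iter 2: z = -0.4050 + -0.2302i, |z|^2 = 0.2170
Iter 3: z = -0.6365 + 0.6514i, |z|^2 = 0.8295
Iter 4: z = -0.7667 + -0.3642i, |z|^2 = 0.7206
Iter 5: z = -0.2923 + 1.0236i, |z|^2 = 1.1331
Iter 6: z = -1.7098 + -0.1333i, |z|^2 = 2.9411
Iter 7: z = 2.1580 + 0.9209i, |z|^2 = 5.5050
Escaped at iteration 7

Answer: 7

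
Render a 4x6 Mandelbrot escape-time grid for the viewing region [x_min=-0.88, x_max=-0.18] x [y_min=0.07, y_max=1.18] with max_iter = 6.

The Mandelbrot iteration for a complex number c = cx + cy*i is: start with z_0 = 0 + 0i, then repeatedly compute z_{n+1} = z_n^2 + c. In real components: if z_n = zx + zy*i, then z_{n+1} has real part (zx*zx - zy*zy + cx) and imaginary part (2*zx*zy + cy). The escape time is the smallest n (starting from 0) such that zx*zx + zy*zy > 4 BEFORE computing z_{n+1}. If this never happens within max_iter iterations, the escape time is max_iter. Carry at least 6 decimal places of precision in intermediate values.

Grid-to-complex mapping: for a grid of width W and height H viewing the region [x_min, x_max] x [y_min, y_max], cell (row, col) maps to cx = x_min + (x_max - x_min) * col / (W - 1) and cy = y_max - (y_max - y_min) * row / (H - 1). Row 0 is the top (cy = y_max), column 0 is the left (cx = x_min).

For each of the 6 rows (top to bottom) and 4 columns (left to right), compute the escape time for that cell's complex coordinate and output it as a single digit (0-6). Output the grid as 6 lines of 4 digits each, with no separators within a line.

(row=0, col=0): c = -0.8800 + 1.1800i → escape time 3
(row=0, col=1): c = -0.6467 + 1.1800i → escape time 3
(row=0, col=2): c = -0.4133 + 1.1800i → escape time 3
(row=0, col=3): c = -0.1800 + 1.1800i → escape time 4
(row=1, col=0): c = -0.8800 + 0.9580i → escape time 3
(row=1, col=1): c = -0.6467 + 0.9580i → escape time 4
(row=1, col=2): c = -0.4133 + 0.9580i → escape time 5
(row=1, col=3): c = -0.1800 + 0.9580i → escape time 6
(row=2, col=0): c = -0.8800 + 0.7360i → escape time 4
(row=2, col=1): c = -0.6467 + 0.7360i → escape time 5
(row=2, col=2): c = -0.4133 + 0.7360i → escape time 6
(row=2, col=3): c = -0.1800 + 0.7360i → escape time 6
(row=3, col=0): c = -0.8800 + 0.5140i → escape time 5
(row=3, col=1): c = -0.6467 + 0.5140i → escape time 6
(row=3, col=2): c = -0.4133 + 0.5140i → escape time 6
(row=3, col=3): c = -0.1800 + 0.5140i → escape time 6
(row=4, col=0): c = -0.8800 + 0.2920i → escape time 6
(row=4, col=1): c = -0.6467 + 0.2920i → escape time 6
(row=4, col=2): c = -0.4133 + 0.2920i → escape time 6
(row=4, col=3): c = -0.1800 + 0.2920i → escape time 6
(row=5, col=0): c = -0.8800 + 0.0700i → escape time 6
(row=5, col=1): c = -0.6467 + 0.0700i → escape time 6
(row=5, col=2): c = -0.4133 + 0.0700i → escape time 6
(row=5, col=3): c = -0.1800 + 0.0700i → escape time 6

Answer: 3334
3456
4566
5666
6666
6666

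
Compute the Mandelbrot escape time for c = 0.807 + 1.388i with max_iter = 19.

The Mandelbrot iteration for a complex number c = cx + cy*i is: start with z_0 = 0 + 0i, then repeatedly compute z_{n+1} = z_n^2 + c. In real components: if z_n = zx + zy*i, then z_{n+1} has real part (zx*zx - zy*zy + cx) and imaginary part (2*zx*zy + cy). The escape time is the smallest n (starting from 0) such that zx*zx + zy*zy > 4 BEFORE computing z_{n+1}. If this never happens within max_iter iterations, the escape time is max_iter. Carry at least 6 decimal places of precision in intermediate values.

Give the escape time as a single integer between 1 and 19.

z_0 = 0 + 0i, c = 0.8070 + 1.3880i
Iter 1: z = 0.8070 + 1.3880i, |z|^2 = 2.5778
Iter 2: z = -0.4683 + 3.6282i, |z|^2 = 13.3834
Escaped at iteration 2

Answer: 2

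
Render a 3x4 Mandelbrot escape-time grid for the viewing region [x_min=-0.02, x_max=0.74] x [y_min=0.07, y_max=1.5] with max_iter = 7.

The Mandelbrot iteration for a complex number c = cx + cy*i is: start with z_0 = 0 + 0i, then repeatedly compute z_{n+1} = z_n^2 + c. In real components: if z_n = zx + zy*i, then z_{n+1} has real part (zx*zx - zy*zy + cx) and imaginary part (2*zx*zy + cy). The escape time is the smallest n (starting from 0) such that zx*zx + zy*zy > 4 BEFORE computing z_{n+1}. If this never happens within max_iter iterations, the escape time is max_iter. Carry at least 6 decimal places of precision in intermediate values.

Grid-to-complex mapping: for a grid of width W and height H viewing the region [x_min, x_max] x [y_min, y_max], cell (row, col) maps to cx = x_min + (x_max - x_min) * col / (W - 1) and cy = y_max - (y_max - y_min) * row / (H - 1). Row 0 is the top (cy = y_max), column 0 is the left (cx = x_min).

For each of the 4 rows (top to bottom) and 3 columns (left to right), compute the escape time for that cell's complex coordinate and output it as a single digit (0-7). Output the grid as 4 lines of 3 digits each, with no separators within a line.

Answer: 222
732
773
773

Derivation:
(row=0, col=0): c = -0.0200 + 1.5000i → escape time 2
(row=0, col=1): c = 0.3600 + 1.5000i → escape time 2
(row=0, col=2): c = 0.7400 + 1.5000i → escape time 2
(row=1, col=0): c = -0.0200 + 1.0233i → escape time 7
(row=1, col=1): c = 0.3600 + 1.0233i → escape time 3
(row=1, col=2): c = 0.7400 + 1.0233i → escape time 2
(row=2, col=0): c = -0.0200 + 0.5467i → escape time 7
(row=2, col=1): c = 0.3600 + 0.5467i → escape time 7
(row=2, col=2): c = 0.7400 + 0.5467i → escape time 3
(row=3, col=0): c = -0.0200 + 0.0700i → escape time 7
(row=3, col=1): c = 0.3600 + 0.0700i → escape time 7
(row=3, col=2): c = 0.7400 + 0.0700i → escape time 3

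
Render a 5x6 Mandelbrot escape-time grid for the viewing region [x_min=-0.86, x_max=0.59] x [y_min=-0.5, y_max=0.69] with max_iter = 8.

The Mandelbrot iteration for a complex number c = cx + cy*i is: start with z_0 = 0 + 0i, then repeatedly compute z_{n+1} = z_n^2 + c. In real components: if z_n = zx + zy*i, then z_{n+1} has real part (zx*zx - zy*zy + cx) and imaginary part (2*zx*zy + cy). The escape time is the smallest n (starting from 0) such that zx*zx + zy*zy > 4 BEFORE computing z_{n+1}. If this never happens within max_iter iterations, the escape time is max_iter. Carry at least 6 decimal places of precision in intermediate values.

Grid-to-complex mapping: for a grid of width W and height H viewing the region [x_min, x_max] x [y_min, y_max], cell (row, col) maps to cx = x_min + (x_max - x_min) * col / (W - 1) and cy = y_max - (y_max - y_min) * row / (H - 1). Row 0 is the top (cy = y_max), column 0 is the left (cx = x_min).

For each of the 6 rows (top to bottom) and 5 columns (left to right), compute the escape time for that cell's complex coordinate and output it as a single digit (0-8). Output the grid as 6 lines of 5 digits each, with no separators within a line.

Answer: 48863
68884
88884
88884
88884
68883

Derivation:
(row=0, col=0): c = -0.8600 + 0.6900i → escape time 4
(row=0, col=1): c = -0.4975 + 0.6900i → escape time 8
(row=0, col=2): c = -0.1350 + 0.6900i → escape time 8
(row=0, col=3): c = 0.2275 + 0.6900i → escape time 6
(row=0, col=4): c = 0.5900 + 0.6900i → escape time 3
(row=1, col=0): c = -0.8600 + 0.4520i → escape time 6
(row=1, col=1): c = -0.4975 + 0.4520i → escape time 8
(row=1, col=2): c = -0.1350 + 0.4520i → escape time 8
(row=1, col=3): c = 0.2275 + 0.4520i → escape time 8
(row=1, col=4): c = 0.5900 + 0.4520i → escape time 4
(row=2, col=0): c = -0.8600 + 0.2140i → escape time 8
(row=2, col=1): c = -0.4975 + 0.2140i → escape time 8
(row=2, col=2): c = -0.1350 + 0.2140i → escape time 8
(row=2, col=3): c = 0.2275 + 0.2140i → escape time 8
(row=2, col=4): c = 0.5900 + 0.2140i → escape time 4
(row=3, col=0): c = -0.8600 + -0.0240i → escape time 8
(row=3, col=1): c = -0.4975 + -0.0240i → escape time 8
(row=3, col=2): c = -0.1350 + -0.0240i → escape time 8
(row=3, col=3): c = 0.2275 + -0.0240i → escape time 8
(row=3, col=4): c = 0.5900 + -0.0240i → escape time 4
(row=4, col=0): c = -0.8600 + -0.2620i → escape time 8
(row=4, col=1): c = -0.4975 + -0.2620i → escape time 8
(row=4, col=2): c = -0.1350 + -0.2620i → escape time 8
(row=4, col=3): c = 0.2275 + -0.2620i → escape time 8
(row=4, col=4): c = 0.5900 + -0.2620i → escape time 4
(row=5, col=0): c = -0.8600 + -0.5000i → escape time 6
(row=5, col=1): c = -0.4975 + -0.5000i → escape time 8
(row=5, col=2): c = -0.1350 + -0.5000i → escape time 8
(row=5, col=3): c = 0.2275 + -0.5000i → escape time 8
(row=5, col=4): c = 0.5900 + -0.5000i → escape time 3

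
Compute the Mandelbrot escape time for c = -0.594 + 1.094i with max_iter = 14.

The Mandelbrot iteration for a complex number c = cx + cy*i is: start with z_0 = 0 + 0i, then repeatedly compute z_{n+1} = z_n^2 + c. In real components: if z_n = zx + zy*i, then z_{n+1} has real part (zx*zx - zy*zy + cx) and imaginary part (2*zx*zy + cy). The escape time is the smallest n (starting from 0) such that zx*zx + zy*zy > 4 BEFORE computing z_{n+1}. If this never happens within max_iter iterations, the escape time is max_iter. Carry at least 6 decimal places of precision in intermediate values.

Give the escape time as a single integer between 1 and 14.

Answer: 3

Derivation:
z_0 = 0 + 0i, c = -0.5940 + 1.0940i
Iter 1: z = -0.5940 + 1.0940i, |z|^2 = 1.5497
Iter 2: z = -1.4380 + -0.2057i, |z|^2 = 2.1101
Iter 3: z = 1.4315 + 1.6855i, |z|^2 = 4.8903
Escaped at iteration 3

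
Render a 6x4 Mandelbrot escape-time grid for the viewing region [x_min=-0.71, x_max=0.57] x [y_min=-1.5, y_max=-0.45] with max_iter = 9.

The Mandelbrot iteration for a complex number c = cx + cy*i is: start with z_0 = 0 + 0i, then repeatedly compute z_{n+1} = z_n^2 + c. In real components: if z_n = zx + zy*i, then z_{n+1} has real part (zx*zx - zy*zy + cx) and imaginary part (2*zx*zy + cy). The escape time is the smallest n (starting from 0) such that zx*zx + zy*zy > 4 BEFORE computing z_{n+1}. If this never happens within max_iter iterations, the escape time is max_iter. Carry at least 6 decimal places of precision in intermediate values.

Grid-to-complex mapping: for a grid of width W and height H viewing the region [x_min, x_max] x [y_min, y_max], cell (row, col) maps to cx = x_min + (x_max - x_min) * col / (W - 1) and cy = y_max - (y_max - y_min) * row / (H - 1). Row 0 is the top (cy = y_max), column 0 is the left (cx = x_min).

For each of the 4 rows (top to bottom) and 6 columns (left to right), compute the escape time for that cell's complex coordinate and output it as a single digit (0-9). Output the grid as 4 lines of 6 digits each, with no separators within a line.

Answer: 999994
469743
334322
222222

Derivation:
(row=0, col=0): c = -0.7100 + -0.4500i → escape time 9
(row=0, col=1): c = -0.4540 + -0.4500i → escape time 9
(row=0, col=2): c = -0.1980 + -0.4500i → escape time 9
(row=0, col=3): c = 0.0580 + -0.4500i → escape time 9
(row=0, col=4): c = 0.3140 + -0.4500i → escape time 9
(row=0, col=5): c = 0.5700 + -0.4500i → escape time 4
(row=1, col=0): c = -0.7100 + -0.8000i → escape time 4
(row=1, col=1): c = -0.4540 + -0.8000i → escape time 6
(row=1, col=2): c = -0.1980 + -0.8000i → escape time 9
(row=1, col=3): c = 0.0580 + -0.8000i → escape time 7
(row=1, col=4): c = 0.3140 + -0.8000i → escape time 4
(row=1, col=5): c = 0.5700 + -0.8000i → escape time 3
(row=2, col=0): c = -0.7100 + -1.1500i → escape time 3
(row=2, col=1): c = -0.4540 + -1.1500i → escape time 3
(row=2, col=2): c = -0.1980 + -1.1500i → escape time 4
(row=2, col=3): c = 0.0580 + -1.1500i → escape time 3
(row=2, col=4): c = 0.3140 + -1.1500i → escape time 2
(row=2, col=5): c = 0.5700 + -1.1500i → escape time 2
(row=3, col=0): c = -0.7100 + -1.5000i → escape time 2
(row=3, col=1): c = -0.4540 + -1.5000i → escape time 2
(row=3, col=2): c = -0.1980 + -1.5000i → escape time 2
(row=3, col=3): c = 0.0580 + -1.5000i → escape time 2
(row=3, col=4): c = 0.3140 + -1.5000i → escape time 2
(row=3, col=5): c = 0.5700 + -1.5000i → escape time 2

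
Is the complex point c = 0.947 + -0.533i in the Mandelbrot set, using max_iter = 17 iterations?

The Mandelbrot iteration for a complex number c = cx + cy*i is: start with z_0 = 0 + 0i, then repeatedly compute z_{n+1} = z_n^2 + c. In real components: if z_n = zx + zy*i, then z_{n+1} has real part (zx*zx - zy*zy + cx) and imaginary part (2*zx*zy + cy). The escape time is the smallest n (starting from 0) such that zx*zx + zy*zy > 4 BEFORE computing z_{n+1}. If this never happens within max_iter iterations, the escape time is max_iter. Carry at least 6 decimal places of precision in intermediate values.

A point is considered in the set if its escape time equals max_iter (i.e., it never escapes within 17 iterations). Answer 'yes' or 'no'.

z_0 = 0 + 0i, c = 0.9470 + -0.5330i
Iter 1: z = 0.9470 + -0.5330i, |z|^2 = 1.1809
Iter 2: z = 1.5597 + -1.5425i, |z|^2 = 4.8120
Escaped at iteration 2

Answer: no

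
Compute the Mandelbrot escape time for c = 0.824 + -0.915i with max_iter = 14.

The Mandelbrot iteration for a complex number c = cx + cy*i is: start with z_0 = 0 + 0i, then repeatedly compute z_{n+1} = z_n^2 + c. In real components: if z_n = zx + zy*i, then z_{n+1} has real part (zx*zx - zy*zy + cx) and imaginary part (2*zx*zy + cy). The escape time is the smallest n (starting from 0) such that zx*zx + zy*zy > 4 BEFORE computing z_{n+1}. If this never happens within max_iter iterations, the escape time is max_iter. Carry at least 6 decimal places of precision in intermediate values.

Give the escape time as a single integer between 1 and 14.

Answer: 2

Derivation:
z_0 = 0 + 0i, c = 0.8240 + -0.9150i
Iter 1: z = 0.8240 + -0.9150i, |z|^2 = 1.5162
Iter 2: z = 0.6658 + -2.4229i, |z|^2 = 6.3138
Escaped at iteration 2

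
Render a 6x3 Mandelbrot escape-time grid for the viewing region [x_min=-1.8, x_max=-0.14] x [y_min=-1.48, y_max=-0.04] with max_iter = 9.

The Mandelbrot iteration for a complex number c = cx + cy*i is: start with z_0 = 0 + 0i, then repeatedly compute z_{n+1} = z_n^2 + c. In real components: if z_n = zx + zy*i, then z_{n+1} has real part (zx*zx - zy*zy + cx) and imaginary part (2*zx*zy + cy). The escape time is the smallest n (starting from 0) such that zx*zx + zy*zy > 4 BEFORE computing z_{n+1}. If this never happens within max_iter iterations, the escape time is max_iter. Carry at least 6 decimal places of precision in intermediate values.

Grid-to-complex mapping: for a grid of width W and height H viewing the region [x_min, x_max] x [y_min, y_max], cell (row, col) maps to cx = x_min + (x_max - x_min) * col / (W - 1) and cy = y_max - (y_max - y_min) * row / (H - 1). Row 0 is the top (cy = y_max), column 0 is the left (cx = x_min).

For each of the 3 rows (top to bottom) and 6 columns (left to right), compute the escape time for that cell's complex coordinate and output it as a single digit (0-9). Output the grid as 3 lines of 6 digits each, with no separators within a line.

Answer: 799999
233469
112222

Derivation:
(row=0, col=0): c = -1.8000 + -0.0400i → escape time 7
(row=0, col=1): c = -1.4680 + -0.0400i → escape time 9
(row=0, col=2): c = -1.1360 + -0.0400i → escape time 9
(row=0, col=3): c = -0.8040 + -0.0400i → escape time 9
(row=0, col=4): c = -0.4720 + -0.0400i → escape time 9
(row=0, col=5): c = -0.1400 + -0.0400i → escape time 9
(row=1, col=0): c = -1.8000 + -0.7600i → escape time 2
(row=1, col=1): c = -1.4680 + -0.7600i → escape time 3
(row=1, col=2): c = -1.1360 + -0.7600i → escape time 3
(row=1, col=3): c = -0.8040 + -0.7600i → escape time 4
(row=1, col=4): c = -0.4720 + -0.7600i → escape time 6
(row=1, col=5): c = -0.1400 + -0.7600i → escape time 9
(row=2, col=0): c = -1.8000 + -1.4800i → escape time 1
(row=2, col=1): c = -1.4680 + -1.4800i → escape time 1
(row=2, col=2): c = -1.1360 + -1.4800i → escape time 2
(row=2, col=3): c = -0.8040 + -1.4800i → escape time 2
(row=2, col=4): c = -0.4720 + -1.4800i → escape time 2
(row=2, col=5): c = -0.1400 + -1.4800i → escape time 2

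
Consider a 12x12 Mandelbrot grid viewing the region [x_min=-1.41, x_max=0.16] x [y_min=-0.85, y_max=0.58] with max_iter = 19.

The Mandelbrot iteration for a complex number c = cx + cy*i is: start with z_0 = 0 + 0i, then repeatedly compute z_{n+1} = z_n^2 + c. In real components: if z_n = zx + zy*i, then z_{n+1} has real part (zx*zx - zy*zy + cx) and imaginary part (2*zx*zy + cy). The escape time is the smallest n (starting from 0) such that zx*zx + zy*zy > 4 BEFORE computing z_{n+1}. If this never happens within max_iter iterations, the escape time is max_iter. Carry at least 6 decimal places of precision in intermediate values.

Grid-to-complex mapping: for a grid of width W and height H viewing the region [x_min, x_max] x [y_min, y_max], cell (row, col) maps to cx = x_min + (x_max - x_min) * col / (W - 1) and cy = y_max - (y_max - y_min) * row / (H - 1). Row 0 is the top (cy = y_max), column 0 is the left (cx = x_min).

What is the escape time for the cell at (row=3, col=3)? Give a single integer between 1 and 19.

z_0 = 0 + 0i, c = -0.9818 + 0.1900i
Iter 1: z = -0.9818 + 0.1900i, |z|^2 = 1.0001
Iter 2: z = -0.0540 + -0.1831i, |z|^2 = 0.0364
Iter 3: z = -1.0124 + 0.2098i, |z|^2 = 1.0690
Iter 4: z = -0.0008 + -0.2347i, |z|^2 = 0.0551
Iter 5: z = -1.0369 + 0.1904i, |z|^2 = 1.1114
Iter 6: z = 0.0571 + -0.2048i, |z|^2 = 0.0452
Iter 7: z = -1.0205 + 0.1666i, |z|^2 = 1.0692
Iter 8: z = 0.0318 + -0.1500i, |z|^2 = 0.0235
Iter 9: z = -1.0033 + 0.1804i, |z|^2 = 1.0392
Iter 10: z = -0.0077 + -0.1721i, |z|^2 = 0.0297
Iter 11: z = -1.0114 + 0.1927i, |z|^2 = 1.0600
Iter 12: z = 0.0039 + -0.1997i, |z|^2 = 0.0399
Iter 13: z = -1.0217 + 0.1884i, |z|^2 = 1.0793
Iter 14: z = 0.0265 + -0.1950i, |z|^2 = 0.0387
Iter 15: z = -1.0192 + 0.1797i, |z|^2 = 1.0709
Iter 16: z = 0.0246 + -0.1762i, |z|^2 = 0.0316
Iter 17: z = -1.0123 + 0.1813i, |z|^2 = 1.0575
Iter 18: z = 0.0100 + -0.1771i, |z|^2 = 0.0315

Answer: 19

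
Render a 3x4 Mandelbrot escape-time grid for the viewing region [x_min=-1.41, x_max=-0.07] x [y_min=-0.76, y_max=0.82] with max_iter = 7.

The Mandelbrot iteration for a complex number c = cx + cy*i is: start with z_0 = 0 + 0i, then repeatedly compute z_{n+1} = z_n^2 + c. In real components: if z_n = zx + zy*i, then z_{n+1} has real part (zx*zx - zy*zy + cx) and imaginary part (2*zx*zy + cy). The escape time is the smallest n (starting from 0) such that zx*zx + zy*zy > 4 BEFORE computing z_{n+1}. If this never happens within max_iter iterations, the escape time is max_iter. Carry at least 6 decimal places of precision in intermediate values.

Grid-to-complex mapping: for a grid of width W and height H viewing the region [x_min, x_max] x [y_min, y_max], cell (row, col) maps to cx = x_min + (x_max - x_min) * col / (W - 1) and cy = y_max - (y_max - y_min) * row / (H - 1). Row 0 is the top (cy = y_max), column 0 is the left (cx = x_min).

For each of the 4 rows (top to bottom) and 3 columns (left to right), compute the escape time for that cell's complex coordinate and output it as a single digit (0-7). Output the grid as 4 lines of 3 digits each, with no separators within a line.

Answer: 347
577
577
347

Derivation:
(row=0, col=0): c = -1.4100 + 0.8200i → escape time 3
(row=0, col=1): c = -0.7400 + 0.8200i → escape time 4
(row=0, col=2): c = -0.0700 + 0.8200i → escape time 7
(row=1, col=0): c = -1.4100 + 0.2933i → escape time 5
(row=1, col=1): c = -0.7400 + 0.2933i → escape time 7
(row=1, col=2): c = -0.0700 + 0.2933i → escape time 7
(row=2, col=0): c = -1.4100 + -0.2333i → escape time 5
(row=2, col=1): c = -0.7400 + -0.2333i → escape time 7
(row=2, col=2): c = -0.0700 + -0.2333i → escape time 7
(row=3, col=0): c = -1.4100 + -0.7600i → escape time 3
(row=3, col=1): c = -0.7400 + -0.7600i → escape time 4
(row=3, col=2): c = -0.0700 + -0.7600i → escape time 7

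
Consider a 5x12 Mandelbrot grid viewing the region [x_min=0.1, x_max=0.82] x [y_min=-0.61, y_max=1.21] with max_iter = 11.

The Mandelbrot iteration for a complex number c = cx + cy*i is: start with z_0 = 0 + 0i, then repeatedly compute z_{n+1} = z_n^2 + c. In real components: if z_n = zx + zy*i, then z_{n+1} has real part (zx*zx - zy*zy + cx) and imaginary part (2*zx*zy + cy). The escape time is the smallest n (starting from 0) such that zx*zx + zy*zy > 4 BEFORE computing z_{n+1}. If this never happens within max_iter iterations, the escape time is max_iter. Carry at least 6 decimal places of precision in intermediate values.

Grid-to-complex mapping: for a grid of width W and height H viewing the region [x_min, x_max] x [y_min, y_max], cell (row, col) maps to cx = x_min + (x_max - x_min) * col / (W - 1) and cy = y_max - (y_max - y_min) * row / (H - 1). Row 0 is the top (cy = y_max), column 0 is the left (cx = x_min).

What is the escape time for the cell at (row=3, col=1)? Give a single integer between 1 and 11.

z_0 = 0 + 0i, c = 0.2800 + 0.7136i
Iter 1: z = 0.2800 + 0.7136i, |z|^2 = 0.5877
Iter 2: z = -0.1509 + 1.1133i, |z|^2 = 1.2621
Iter 3: z = -0.9366 + 0.3777i, |z|^2 = 1.0199
Iter 4: z = 1.0146 + 0.0061i, |z|^2 = 1.0294
Iter 5: z = 1.3093 + 0.7260i, |z|^2 = 2.2415
Iter 6: z = 1.4672 + 2.6149i, |z|^2 = 8.9906
Escaped at iteration 6

Answer: 6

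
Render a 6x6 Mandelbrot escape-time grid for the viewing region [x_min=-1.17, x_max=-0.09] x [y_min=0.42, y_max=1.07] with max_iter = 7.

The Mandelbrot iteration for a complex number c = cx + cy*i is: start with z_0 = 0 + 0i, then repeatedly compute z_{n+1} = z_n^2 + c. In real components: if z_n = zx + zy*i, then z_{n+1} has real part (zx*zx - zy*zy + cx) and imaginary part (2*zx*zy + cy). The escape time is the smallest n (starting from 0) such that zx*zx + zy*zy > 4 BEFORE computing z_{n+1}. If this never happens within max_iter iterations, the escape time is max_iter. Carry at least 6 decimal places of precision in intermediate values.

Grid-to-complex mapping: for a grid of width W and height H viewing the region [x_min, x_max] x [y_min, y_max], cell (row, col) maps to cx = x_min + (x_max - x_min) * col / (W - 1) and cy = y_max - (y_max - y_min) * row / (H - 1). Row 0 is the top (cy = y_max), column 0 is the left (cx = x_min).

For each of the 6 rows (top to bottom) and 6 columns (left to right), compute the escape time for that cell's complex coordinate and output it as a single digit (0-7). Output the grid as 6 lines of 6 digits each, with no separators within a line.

Answer: 333456
334457
334577
345777
456777
667777

Derivation:
(row=0, col=0): c = -1.1700 + 1.0700i → escape time 3
(row=0, col=1): c = -0.9540 + 1.0700i → escape time 3
(row=0, col=2): c = -0.7380 + 1.0700i → escape time 3
(row=0, col=3): c = -0.5220 + 1.0700i → escape time 4
(row=0, col=4): c = -0.3060 + 1.0700i → escape time 5
(row=0, col=5): c = -0.0900 + 1.0700i → escape time 6
(row=1, col=0): c = -1.1700 + 0.9400i → escape time 3
(row=1, col=1): c = -0.9540 + 0.9400i → escape time 3
(row=1, col=2): c = -0.7380 + 0.9400i → escape time 4
(row=1, col=3): c = -0.5220 + 0.9400i → escape time 4
(row=1, col=4): c = -0.3060 + 0.9400i → escape time 5
(row=1, col=5): c = -0.0900 + 0.9400i → escape time 7
(row=2, col=0): c = -1.1700 + 0.8100i → escape time 3
(row=2, col=1): c = -0.9540 + 0.8100i → escape time 3
(row=2, col=2): c = -0.7380 + 0.8100i → escape time 4
(row=2, col=3): c = -0.5220 + 0.8100i → escape time 5
(row=2, col=4): c = -0.3060 + 0.8100i → escape time 7
(row=2, col=5): c = -0.0900 + 0.8100i → escape time 7
(row=3, col=0): c = -1.1700 + 0.6800i → escape time 3
(row=3, col=1): c = -0.9540 + 0.6800i → escape time 4
(row=3, col=2): c = -0.7380 + 0.6800i → escape time 5
(row=3, col=3): c = -0.5220 + 0.6800i → escape time 7
(row=3, col=4): c = -0.3060 + 0.6800i → escape time 7
(row=3, col=5): c = -0.0900 + 0.6800i → escape time 7
(row=4, col=0): c = -1.1700 + 0.5500i → escape time 4
(row=4, col=1): c = -0.9540 + 0.5500i → escape time 5
(row=4, col=2): c = -0.7380 + 0.5500i → escape time 6
(row=4, col=3): c = -0.5220 + 0.5500i → escape time 7
(row=4, col=4): c = -0.3060 + 0.5500i → escape time 7
(row=4, col=5): c = -0.0900 + 0.5500i → escape time 7
(row=5, col=0): c = -1.1700 + 0.4200i → escape time 6
(row=5, col=1): c = -0.9540 + 0.4200i → escape time 6
(row=5, col=2): c = -0.7380 + 0.4200i → escape time 7
(row=5, col=3): c = -0.5220 + 0.4200i → escape time 7
(row=5, col=4): c = -0.3060 + 0.4200i → escape time 7
(row=5, col=5): c = -0.0900 + 0.4200i → escape time 7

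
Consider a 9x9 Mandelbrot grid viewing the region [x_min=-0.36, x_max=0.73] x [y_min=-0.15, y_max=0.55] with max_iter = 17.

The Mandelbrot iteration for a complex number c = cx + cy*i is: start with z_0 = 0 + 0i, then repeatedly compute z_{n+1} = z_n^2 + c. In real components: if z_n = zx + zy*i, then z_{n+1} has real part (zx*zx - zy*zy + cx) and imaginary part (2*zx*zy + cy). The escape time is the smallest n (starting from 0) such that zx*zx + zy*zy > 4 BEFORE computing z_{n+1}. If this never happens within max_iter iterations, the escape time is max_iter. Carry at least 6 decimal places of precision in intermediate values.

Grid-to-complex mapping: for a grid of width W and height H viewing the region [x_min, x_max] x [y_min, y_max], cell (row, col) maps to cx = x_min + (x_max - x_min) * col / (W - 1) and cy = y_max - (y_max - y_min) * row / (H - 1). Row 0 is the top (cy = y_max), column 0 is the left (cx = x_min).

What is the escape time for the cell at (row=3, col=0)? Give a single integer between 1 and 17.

Answer: 17

Derivation:
z_0 = 0 + 0i, c = -0.3600 + 0.2875i
Iter 1: z = -0.3600 + 0.2875i, |z|^2 = 0.2123
Iter 2: z = -0.3131 + 0.0805i, |z|^2 = 0.1045
Iter 3: z = -0.2685 + 0.2371i, |z|^2 = 0.1283
Iter 4: z = -0.3441 + 0.1602i, |z|^2 = 0.1441
Iter 5: z = -0.2672 + 0.1772i, |z|^2 = 0.1028
Iter 6: z = -0.3200 + 0.1928i, |z|^2 = 0.1396
Iter 7: z = -0.2948 + 0.1641i, |z|^2 = 0.1138
Iter 8: z = -0.3001 + 0.1907i, |z|^2 = 0.1264
Iter 9: z = -0.3064 + 0.1730i, |z|^2 = 0.1238
Iter 10: z = -0.2961 + 0.1815i, |z|^2 = 0.1206
Iter 11: z = -0.3053 + 0.1800i, |z|^2 = 0.1256
Iter 12: z = -0.2992 + 0.1776i, |z|^2 = 0.1211
Iter 13: z = -0.3020 + 0.1812i, |z|^2 = 0.1240
Iter 14: z = -0.3016 + 0.1780i, |z|^2 = 0.1227
Iter 15: z = -0.3007 + 0.1801i, |z|^2 = 0.1229
Iter 16: z = -0.3020 + 0.1792i, |z|^2 = 0.1233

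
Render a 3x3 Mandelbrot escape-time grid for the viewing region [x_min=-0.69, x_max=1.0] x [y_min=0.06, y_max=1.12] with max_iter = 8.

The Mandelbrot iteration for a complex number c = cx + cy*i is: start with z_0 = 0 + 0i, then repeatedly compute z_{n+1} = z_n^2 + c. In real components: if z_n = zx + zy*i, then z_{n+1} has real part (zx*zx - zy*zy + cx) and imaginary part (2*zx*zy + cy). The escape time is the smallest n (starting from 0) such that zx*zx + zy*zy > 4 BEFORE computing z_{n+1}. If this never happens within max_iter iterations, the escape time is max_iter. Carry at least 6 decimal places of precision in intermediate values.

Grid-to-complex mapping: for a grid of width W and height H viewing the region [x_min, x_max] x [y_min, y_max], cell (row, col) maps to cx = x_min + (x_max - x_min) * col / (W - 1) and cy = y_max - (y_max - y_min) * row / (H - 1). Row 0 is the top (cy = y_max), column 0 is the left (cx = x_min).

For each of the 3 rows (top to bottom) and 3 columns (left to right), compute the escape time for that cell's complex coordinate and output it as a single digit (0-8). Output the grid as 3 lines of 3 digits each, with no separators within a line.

Answer: 332
682
882

Derivation:
(row=0, col=0): c = -0.6900 + 1.1200i → escape time 3
(row=0, col=1): c = 0.1550 + 1.1200i → escape time 3
(row=0, col=2): c = 1.0000 + 1.1200i → escape time 2
(row=1, col=0): c = -0.6900 + 0.5900i → escape time 6
(row=1, col=1): c = 0.1550 + 0.5900i → escape time 8
(row=1, col=2): c = 1.0000 + 0.5900i → escape time 2
(row=2, col=0): c = -0.6900 + 0.0600i → escape time 8
(row=2, col=1): c = 0.1550 + 0.0600i → escape time 8
(row=2, col=2): c = 1.0000 + 0.0600i → escape time 2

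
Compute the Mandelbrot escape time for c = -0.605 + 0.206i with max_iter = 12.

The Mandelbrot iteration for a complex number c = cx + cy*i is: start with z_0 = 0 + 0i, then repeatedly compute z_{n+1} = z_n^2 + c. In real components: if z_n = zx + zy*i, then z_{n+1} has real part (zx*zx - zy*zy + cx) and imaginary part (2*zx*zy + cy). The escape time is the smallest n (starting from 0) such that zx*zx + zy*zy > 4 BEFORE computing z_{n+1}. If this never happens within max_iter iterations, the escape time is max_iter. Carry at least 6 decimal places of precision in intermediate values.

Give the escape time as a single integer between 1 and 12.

Answer: 12

Derivation:
z_0 = 0 + 0i, c = -0.6050 + 0.2060i
Iter 1: z = -0.6050 + 0.2060i, |z|^2 = 0.4085
Iter 2: z = -0.2814 + -0.0433i, |z|^2 = 0.0811
Iter 3: z = -0.5277 + 0.2303i, |z|^2 = 0.3315
Iter 4: z = -0.3796 + -0.0371i, |z|^2 = 0.1455
Iter 5: z = -0.4623 + 0.2342i, |z|^2 = 0.2685
Iter 6: z = -0.4461 + -0.0105i, |z|^2 = 0.1992
Iter 7: z = -0.4061 + 0.2154i, |z|^2 = 0.2113
Iter 8: z = -0.4865 + 0.0311i, |z|^2 = 0.2376
Iter 9: z = -0.3693 + 0.1757i, |z|^2 = 0.1673
Iter 10: z = -0.4995 + 0.0762i, |z|^2 = 0.2553
Iter 11: z = -0.3613 + 0.1299i, |z|^2 = 0.1474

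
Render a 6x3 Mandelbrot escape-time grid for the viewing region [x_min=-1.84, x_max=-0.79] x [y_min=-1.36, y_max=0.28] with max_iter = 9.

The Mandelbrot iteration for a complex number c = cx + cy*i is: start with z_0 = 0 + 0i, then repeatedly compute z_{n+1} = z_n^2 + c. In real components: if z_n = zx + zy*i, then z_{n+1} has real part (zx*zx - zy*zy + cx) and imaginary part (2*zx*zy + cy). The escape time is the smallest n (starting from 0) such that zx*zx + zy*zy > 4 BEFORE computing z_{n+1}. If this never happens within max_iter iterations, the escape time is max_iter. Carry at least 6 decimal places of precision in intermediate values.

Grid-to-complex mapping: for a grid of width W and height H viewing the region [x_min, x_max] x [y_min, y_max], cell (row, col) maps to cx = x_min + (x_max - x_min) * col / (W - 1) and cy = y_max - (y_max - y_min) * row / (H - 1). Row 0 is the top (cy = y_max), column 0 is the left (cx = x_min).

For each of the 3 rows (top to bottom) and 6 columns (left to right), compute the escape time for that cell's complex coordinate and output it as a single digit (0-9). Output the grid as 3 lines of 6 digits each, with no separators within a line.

(row=0, col=0): c = -1.8400 + 0.2800i → escape time 4
(row=0, col=1): c = -1.6300 + 0.2800i → escape time 4
(row=0, col=2): c = -1.4200 + 0.2800i → escape time 5
(row=0, col=3): c = -1.2100 + 0.2800i → escape time 9
(row=0, col=4): c = -1.0000 + 0.2800i → escape time 9
(row=0, col=5): c = -0.7900 + 0.2800i → escape time 9
(row=1, col=0): c = -1.8400 + -0.5400i → escape time 3
(row=1, col=1): c = -1.6300 + -0.5400i → escape time 3
(row=1, col=2): c = -1.4200 + -0.5400i → escape time 3
(row=1, col=3): c = -1.2100 + -0.5400i → escape time 4
(row=1, col=4): c = -1.0000 + -0.5400i → escape time 5
(row=1, col=5): c = -0.7900 + -0.5400i → escape time 6
(row=2, col=0): c = -1.8400 + -1.3600i → escape time 1
(row=2, col=1): c = -1.6300 + -1.3600i → escape time 1
(row=2, col=2): c = -1.4200 + -1.3600i → escape time 2
(row=2, col=3): c = -1.2100 + -1.3600i → escape time 2
(row=2, col=4): c = -1.0000 + -1.3600i → escape time 2
(row=2, col=5): c = -0.7900 + -1.3600i → escape time 2

Answer: 445999
333456
112222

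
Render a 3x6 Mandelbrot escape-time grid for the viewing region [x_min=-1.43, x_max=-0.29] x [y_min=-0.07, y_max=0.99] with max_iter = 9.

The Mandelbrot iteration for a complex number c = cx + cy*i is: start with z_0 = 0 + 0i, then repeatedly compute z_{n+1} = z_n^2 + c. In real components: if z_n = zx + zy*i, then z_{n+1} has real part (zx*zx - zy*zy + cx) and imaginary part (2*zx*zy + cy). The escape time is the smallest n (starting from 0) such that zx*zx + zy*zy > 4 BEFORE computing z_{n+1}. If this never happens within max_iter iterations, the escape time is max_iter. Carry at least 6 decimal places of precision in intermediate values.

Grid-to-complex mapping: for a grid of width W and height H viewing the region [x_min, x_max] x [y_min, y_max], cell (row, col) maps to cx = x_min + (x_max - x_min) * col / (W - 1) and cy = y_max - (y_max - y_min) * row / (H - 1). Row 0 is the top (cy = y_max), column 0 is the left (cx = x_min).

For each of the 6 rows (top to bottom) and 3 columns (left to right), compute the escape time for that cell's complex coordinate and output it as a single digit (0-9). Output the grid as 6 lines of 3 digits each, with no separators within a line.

Answer: 335
349
359
589
999
999

Derivation:
(row=0, col=0): c = -1.4300 + 0.9900i → escape time 3
(row=0, col=1): c = -0.8600 + 0.9900i → escape time 3
(row=0, col=2): c = -0.2900 + 0.9900i → escape time 5
(row=1, col=0): c = -1.4300 + 0.7780i → escape time 3
(row=1, col=1): c = -0.8600 + 0.7780i → escape time 4
(row=1, col=2): c = -0.2900 + 0.7780i → escape time 9
(row=2, col=0): c = -1.4300 + 0.5660i → escape time 3
(row=2, col=1): c = -0.8600 + 0.5660i → escape time 5
(row=2, col=2): c = -0.2900 + 0.5660i → escape time 9
(row=3, col=0): c = -1.4300 + 0.3540i → escape time 5
(row=3, col=1): c = -0.8600 + 0.3540i → escape time 8
(row=3, col=2): c = -0.2900 + 0.3540i → escape time 9
(row=4, col=0): c = -1.4300 + 0.1420i → escape time 9
(row=4, col=1): c = -0.8600 + 0.1420i → escape time 9
(row=4, col=2): c = -0.2900 + 0.1420i → escape time 9
(row=5, col=0): c = -1.4300 + -0.0700i → escape time 9
(row=5, col=1): c = -0.8600 + -0.0700i → escape time 9
(row=5, col=2): c = -0.2900 + -0.0700i → escape time 9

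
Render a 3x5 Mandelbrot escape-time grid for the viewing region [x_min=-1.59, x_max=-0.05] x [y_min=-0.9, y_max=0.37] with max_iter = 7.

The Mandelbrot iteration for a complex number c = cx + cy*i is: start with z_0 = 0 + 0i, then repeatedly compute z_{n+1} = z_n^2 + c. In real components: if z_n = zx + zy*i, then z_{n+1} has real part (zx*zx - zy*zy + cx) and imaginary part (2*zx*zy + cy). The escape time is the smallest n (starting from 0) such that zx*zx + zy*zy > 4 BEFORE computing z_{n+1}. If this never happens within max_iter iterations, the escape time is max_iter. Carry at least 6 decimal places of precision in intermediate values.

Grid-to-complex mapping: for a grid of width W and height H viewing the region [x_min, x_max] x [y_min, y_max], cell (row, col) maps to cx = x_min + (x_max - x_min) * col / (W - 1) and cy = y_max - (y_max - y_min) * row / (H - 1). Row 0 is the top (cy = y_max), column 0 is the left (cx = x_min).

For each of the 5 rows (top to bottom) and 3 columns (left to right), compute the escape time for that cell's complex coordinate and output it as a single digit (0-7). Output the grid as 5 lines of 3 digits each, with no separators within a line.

(row=0, col=0): c = -1.5900 + 0.3700i → escape time 4
(row=0, col=1): c = -0.8200 + 0.3700i → escape time 7
(row=0, col=2): c = -0.0500 + 0.3700i → escape time 7
(row=1, col=0): c = -1.5900 + 0.0525i → escape time 7
(row=1, col=1): c = -0.8200 + 0.0525i → escape time 7
(row=1, col=2): c = -0.0500 + 0.0525i → escape time 7
(row=2, col=0): c = -1.5900 + -0.2650i → escape time 4
(row=2, col=1): c = -0.8200 + -0.2650i → escape time 7
(row=2, col=2): c = -0.0500 + -0.2650i → escape time 7
(row=3, col=0): c = -1.5900 + -0.5825i → escape time 3
(row=3, col=1): c = -0.8200 + -0.5825i → escape time 5
(row=3, col=2): c = -0.0500 + -0.5825i → escape time 7
(row=4, col=0): c = -1.5900 + -0.9000i → escape time 3
(row=4, col=1): c = -0.8200 + -0.9000i → escape time 3
(row=4, col=2): c = -0.0500 + -0.9000i → escape time 7

Answer: 477
777
477
357
337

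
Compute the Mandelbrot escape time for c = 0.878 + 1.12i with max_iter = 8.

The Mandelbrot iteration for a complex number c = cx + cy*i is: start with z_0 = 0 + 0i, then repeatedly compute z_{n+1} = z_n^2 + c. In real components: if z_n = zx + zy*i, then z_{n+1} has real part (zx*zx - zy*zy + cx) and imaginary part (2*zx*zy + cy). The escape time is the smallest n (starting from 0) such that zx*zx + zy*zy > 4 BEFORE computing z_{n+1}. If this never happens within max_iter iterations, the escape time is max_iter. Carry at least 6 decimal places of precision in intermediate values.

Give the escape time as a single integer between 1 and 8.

z_0 = 0 + 0i, c = 0.8780 + 1.1200i
Iter 1: z = 0.8780 + 1.1200i, |z|^2 = 2.0253
Iter 2: z = 0.3945 + 3.0867i, |z|^2 = 9.6835
Escaped at iteration 2

Answer: 2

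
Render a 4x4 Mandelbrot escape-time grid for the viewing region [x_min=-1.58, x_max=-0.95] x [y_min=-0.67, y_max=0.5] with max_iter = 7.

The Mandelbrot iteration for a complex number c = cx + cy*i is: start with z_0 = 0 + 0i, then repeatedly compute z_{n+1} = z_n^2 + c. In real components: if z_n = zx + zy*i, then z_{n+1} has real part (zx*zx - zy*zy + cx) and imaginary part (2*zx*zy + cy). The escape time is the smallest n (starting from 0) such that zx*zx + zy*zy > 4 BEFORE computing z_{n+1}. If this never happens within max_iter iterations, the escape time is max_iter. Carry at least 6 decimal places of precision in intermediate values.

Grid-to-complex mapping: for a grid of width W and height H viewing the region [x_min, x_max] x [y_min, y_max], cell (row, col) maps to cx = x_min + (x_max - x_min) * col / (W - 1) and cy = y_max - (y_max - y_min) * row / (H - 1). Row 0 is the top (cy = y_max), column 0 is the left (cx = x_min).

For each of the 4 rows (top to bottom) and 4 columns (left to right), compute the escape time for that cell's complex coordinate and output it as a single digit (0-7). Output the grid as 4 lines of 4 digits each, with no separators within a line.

(row=0, col=0): c = -1.5800 + 0.5000i → escape time 3
(row=0, col=1): c = -1.3700 + 0.5000i → escape time 3
(row=0, col=2): c = -1.1600 + 0.5000i → escape time 5
(row=0, col=3): c = -0.9500 + 0.5000i → escape time 5
(row=1, col=0): c = -1.5800 + 0.1100i → escape time 6
(row=1, col=1): c = -1.3700 + 0.1100i → escape time 7
(row=1, col=2): c = -1.1600 + 0.1100i → escape time 7
(row=1, col=3): c = -0.9500 + 0.1100i → escape time 7
(row=2, col=0): c = -1.5800 + -0.2800i → escape time 4
(row=2, col=1): c = -1.3700 + -0.2800i → escape time 6
(row=2, col=2): c = -1.1600 + -0.2800i → escape time 7
(row=2, col=3): c = -0.9500 + -0.2800i → escape time 7
(row=3, col=0): c = -1.5800 + -0.6700i → escape time 3
(row=3, col=1): c = -1.3700 + -0.6700i → escape time 3
(row=3, col=2): c = -1.1600 + -0.6700i → escape time 3
(row=3, col=3): c = -0.9500 + -0.6700i → escape time 4

Answer: 3355
6777
4677
3334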